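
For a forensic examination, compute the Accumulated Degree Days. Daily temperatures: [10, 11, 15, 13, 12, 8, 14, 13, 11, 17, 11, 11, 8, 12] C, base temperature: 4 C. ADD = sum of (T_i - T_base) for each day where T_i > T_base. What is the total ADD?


Computing ADD day by day:
Day 1: max(0, 10 - 4) = 6
Day 2: max(0, 11 - 4) = 7
Day 3: max(0, 15 - 4) = 11
Day 4: max(0, 13 - 4) = 9
Day 5: max(0, 12 - 4) = 8
Day 6: max(0, 8 - 4) = 4
Day 7: max(0, 14 - 4) = 10
Day 8: max(0, 13 - 4) = 9
Day 9: max(0, 11 - 4) = 7
Day 10: max(0, 17 - 4) = 13
Day 11: max(0, 11 - 4) = 7
Day 12: max(0, 11 - 4) = 7
Day 13: max(0, 8 - 4) = 4
Day 14: max(0, 12 - 4) = 8
Total ADD = 110

110


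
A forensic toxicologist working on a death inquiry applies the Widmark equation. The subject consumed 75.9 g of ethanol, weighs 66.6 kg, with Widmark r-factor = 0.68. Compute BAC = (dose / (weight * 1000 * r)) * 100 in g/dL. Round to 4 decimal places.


Applying the Widmark formula:
BAC = (dose_g / (body_wt * 1000 * r)) * 100
Denominator = 66.6 * 1000 * 0.68 = 45288
BAC = (75.9 / 45288) * 100
BAC = 0.1676 g/dL

0.1676


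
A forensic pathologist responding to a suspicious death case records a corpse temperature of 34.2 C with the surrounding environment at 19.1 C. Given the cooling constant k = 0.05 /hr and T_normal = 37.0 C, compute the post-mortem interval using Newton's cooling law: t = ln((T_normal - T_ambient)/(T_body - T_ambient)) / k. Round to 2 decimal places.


Using Newton's law of cooling:
t = ln((T_normal - T_ambient) / (T_body - T_ambient)) / k
T_normal - T_ambient = 17.9
T_body - T_ambient = 15.1
Ratio = 1.18543
ln(ratio) = 0.170106
t = 0.170106 / 0.05 = 3.40 hours

3.40


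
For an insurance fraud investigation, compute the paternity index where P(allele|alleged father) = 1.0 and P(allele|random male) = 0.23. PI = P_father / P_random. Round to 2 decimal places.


Paternity Index calculation:
PI = P(allele|father) / P(allele|random)
PI = 1.0 / 0.23
PI = 4.35

4.35


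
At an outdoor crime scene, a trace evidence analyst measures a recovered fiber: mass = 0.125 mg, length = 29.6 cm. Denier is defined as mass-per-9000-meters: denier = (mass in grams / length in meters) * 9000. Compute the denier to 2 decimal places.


Denier calculation:
Mass in grams = 0.125 mg / 1000 = 0.000125 g
Length in meters = 29.6 cm / 100 = 0.296 m
Linear density = mass / length = 0.000125 / 0.296 = 0.0004223 g/m
Denier = (g/m) * 9000 = 0.0004223 * 9000 = 3.80

3.80


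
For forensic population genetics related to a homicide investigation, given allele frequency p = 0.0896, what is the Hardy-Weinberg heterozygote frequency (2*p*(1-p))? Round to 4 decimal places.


Hardy-Weinberg heterozygote frequency:
q = 1 - p = 1 - 0.0896 = 0.9104
2pq = 2 * 0.0896 * 0.9104 = 0.1631

0.1631


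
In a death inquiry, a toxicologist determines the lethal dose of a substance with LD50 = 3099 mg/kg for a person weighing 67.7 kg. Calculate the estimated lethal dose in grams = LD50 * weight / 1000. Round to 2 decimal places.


Lethal dose calculation:
Lethal dose = LD50 * body_weight / 1000
= 3099 * 67.7 / 1000
= 209802.3 / 1000
= 209.80 g

209.80


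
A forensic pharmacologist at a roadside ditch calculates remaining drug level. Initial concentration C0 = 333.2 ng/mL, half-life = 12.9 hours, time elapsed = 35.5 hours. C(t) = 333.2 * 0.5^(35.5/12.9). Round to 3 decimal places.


Drug concentration decay:
Number of half-lives = t / t_half = 35.5 / 12.9 = 2.751938
Decay factor = 0.5^2.751938 = 0.14845134
C(t) = 333.2 * 0.14845134 = 49.464 ng/mL

49.464


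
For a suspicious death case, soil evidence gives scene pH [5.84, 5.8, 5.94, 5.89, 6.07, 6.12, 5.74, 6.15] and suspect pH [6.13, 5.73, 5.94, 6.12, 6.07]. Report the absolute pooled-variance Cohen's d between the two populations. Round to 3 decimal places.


Pooled-variance Cohen's d for soil pH comparison:
Scene mean = 47.55 / 8 = 5.94375
Suspect mean = 29.99 / 5 = 5.998
Scene sample variance s_s^2 = 0.023627
Suspect sample variance s_c^2 = 0.02817
Pooled variance = ((n_s-1)*s_s^2 + (n_c-1)*s_c^2) / (n_s + n_c - 2) = 0.025279
Pooled SD = sqrt(0.025279) = 0.158994
Mean difference = -0.05425
|d| = |-0.05425| / 0.158994 = 0.341

0.341


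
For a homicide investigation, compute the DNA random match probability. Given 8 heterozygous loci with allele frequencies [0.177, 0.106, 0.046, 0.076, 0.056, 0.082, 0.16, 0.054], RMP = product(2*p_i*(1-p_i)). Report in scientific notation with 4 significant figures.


Computing RMP for 8 loci:
Locus 1: 2 * 0.177 * 0.823 = 0.291342
Locus 2: 2 * 0.106 * 0.894 = 0.189528
Locus 3: 2 * 0.046 * 0.954 = 0.087768
Locus 4: 2 * 0.076 * 0.924 = 0.140448
Locus 5: 2 * 0.056 * 0.944 = 0.105728
Locus 6: 2 * 0.082 * 0.918 = 0.150552
Locus 7: 2 * 0.16 * 0.84 = 0.2688
Locus 8: 2 * 0.054 * 0.946 = 0.102168
RMP = 2.975e-07

2.975e-07


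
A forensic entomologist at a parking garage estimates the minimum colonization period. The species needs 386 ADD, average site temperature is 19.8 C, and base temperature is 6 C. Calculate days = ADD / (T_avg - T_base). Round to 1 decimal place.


Insect development time:
Effective temperature = avg_temp - T_base = 19.8 - 6 = 13.8 C
Days = ADD / effective_temp = 386 / 13.8 = 28.0 days

28.0


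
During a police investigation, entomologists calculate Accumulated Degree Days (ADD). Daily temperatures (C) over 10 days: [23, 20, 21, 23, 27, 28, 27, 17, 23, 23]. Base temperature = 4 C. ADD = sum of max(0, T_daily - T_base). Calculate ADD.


Computing ADD day by day:
Day 1: max(0, 23 - 4) = 19
Day 2: max(0, 20 - 4) = 16
Day 3: max(0, 21 - 4) = 17
Day 4: max(0, 23 - 4) = 19
Day 5: max(0, 27 - 4) = 23
Day 6: max(0, 28 - 4) = 24
Day 7: max(0, 27 - 4) = 23
Day 8: max(0, 17 - 4) = 13
Day 9: max(0, 23 - 4) = 19
Day 10: max(0, 23 - 4) = 19
Total ADD = 192

192


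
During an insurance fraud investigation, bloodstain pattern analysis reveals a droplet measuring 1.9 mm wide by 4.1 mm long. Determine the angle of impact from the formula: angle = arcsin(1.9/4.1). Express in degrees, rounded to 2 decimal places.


Blood spatter impact angle calculation:
width / length = 1.9 / 4.1 = 0.463415
angle = arcsin(0.463415)
angle = 27.61 degrees

27.61


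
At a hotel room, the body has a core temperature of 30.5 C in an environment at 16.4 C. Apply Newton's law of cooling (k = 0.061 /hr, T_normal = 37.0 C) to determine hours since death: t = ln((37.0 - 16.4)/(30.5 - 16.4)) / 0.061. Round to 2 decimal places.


Using Newton's law of cooling:
t = ln((T_normal - T_ambient) / (T_body - T_ambient)) / k
T_normal - T_ambient = 20.6
T_body - T_ambient = 14.1
Ratio = 1.460993
ln(ratio) = 0.379116
t = 0.379116 / 0.061 = 6.22 hours

6.22


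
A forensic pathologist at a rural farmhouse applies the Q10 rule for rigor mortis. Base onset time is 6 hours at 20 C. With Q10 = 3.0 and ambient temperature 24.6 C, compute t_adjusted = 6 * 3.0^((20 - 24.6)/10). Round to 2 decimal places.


Rigor mortis time adjustment:
Exponent = (T_ref - T_actual) / 10 = (20 - 24.6) / 10 = -0.46
Q10 factor = 3.0^-0.46 = 0.60329
t_adjusted = 6 * 0.60329 = 3.62 hours

3.62


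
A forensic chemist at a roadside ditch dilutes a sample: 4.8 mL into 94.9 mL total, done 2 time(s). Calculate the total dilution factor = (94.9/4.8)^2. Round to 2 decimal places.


Dilution factor calculation:
Single dilution = V_total / V_sample = 94.9 / 4.8 ≈ 19.770833
Number of dilutions = 2
Total DF = (94.9 / 4.8)^2 (full precision, rounded at the end) = 390.89

390.89


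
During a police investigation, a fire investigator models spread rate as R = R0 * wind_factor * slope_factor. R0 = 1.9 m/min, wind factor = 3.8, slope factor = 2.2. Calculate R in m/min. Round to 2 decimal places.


Fire spread rate calculation:
R = R0 * wind_factor * slope_factor
= 1.9 * 3.8 * 2.2
= 7.22 * 2.2
= 15.88 m/min

15.88


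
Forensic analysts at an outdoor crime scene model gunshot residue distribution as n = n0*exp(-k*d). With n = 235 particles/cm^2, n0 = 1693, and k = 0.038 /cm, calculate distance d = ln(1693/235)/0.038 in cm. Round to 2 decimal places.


GSR distance calculation:
n0/n = 1693 / 235 = 7.204255
ln(n0/n) = 1.974672
d = 1.974672 / 0.038 = 51.97 cm

51.97


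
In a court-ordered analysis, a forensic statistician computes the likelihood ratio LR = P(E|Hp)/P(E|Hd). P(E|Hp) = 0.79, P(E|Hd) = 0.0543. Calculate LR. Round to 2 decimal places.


Likelihood ratio calculation:
LR = P(E|Hp) / P(E|Hd)
LR = 0.79 / 0.0543
LR = 14.55

14.55


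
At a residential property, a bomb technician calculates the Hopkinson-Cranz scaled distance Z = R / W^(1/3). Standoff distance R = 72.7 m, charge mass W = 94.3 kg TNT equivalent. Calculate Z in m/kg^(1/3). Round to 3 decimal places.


Scaled distance calculation:
W^(1/3) = 94.3^(1/3) = 4.551668
Z = R / W^(1/3) = 72.7 / 4.551668
Z = 15.972 m/kg^(1/3)

15.972


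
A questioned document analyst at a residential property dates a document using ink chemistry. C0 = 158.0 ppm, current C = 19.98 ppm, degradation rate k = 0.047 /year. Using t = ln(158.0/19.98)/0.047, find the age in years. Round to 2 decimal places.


Document age estimation:
C0/C = 158.0 / 19.98 = 7.907908
ln(C0/C) = 2.067863
t = 2.067863 / 0.047 = 44.00 years

44.00


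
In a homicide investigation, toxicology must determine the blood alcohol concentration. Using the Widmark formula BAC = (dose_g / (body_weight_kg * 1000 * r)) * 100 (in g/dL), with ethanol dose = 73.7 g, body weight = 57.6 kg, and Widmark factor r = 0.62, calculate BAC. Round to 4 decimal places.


Applying the Widmark formula:
BAC = (dose_g / (body_wt * 1000 * r)) * 100
Denominator = 57.6 * 1000 * 0.62 = 35712
BAC = (73.7 / 35712) * 100
BAC = 0.2064 g/dL

0.2064


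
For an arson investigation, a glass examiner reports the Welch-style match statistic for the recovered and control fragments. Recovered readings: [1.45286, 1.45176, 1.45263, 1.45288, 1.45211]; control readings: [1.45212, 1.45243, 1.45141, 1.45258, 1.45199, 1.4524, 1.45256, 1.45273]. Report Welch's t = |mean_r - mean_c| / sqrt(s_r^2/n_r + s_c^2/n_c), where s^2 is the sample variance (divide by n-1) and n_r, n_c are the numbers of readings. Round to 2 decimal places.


Welch's t-criterion for glass RI comparison:
Recovered mean = sum / n_r = 7.26224 / 5 = 1.452448
Control mean = sum / n_c = 11.61822 / 8 = 1.4522775
Recovered sample variance s_r^2 = 2.4427e-07
Control sample variance s_c^2 = 1.8205e-07
Welch SE (unpooled) = sqrt(s_r^2/n_r + s_c^2/n_c) = sqrt(4.8854e-08 + 2.27562e-08) = sqrt(7.16102e-08) = 0.000267601
|mean_r - mean_c| = 0.0001705
t = 0.0001705 / 0.000267601 = 0.64

0.64


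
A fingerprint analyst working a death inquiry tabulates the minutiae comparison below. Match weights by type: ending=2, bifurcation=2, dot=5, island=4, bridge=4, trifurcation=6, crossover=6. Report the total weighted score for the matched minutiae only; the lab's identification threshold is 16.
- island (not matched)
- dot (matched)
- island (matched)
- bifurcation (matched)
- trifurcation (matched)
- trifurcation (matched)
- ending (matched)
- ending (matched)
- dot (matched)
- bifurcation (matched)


Weighted minutiae match score:
  island: not matched, +0
  dot: matched, +5 (running total 5)
  island: matched, +4 (running total 9)
  bifurcation: matched, +2 (running total 11)
  trifurcation: matched, +6 (running total 17)
  trifurcation: matched, +6 (running total 23)
  ending: matched, +2 (running total 25)
  ending: matched, +2 (running total 27)
  dot: matched, +5 (running total 32)
  bifurcation: matched, +2 (running total 34)
Total score = 34
Threshold = 16; verdict = identification

34


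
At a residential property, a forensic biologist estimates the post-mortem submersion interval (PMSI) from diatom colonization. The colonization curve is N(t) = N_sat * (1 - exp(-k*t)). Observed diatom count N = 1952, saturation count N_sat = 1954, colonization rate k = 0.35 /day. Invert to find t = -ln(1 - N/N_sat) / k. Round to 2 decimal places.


PMSI from diatom colonization curve:
N / N_sat = 1952 / 1954 = 0.998976
1 - N/N_sat = 0.001024
ln(1 - N/N_sat) = -6.884039
t = -ln(1 - N/N_sat) / k = -(-6.884039) / 0.35 = 19.67 days

19.67


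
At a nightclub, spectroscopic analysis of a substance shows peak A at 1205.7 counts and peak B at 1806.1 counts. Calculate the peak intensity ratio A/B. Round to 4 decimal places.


Spectral peak ratio:
Peak A = 1205.7 counts
Peak B = 1806.1 counts
Ratio = 1205.7 / 1806.1 = 0.6676

0.6676


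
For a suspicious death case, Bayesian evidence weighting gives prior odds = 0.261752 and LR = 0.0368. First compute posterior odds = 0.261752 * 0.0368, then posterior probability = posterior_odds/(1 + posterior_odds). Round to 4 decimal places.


Bayesian evidence evaluation:
Posterior odds = prior_odds * LR = 0.261752 * 0.0368 = 0.009632474
Posterior probability = posterior_odds / (1 + posterior_odds)
= 0.009632474 / (1 + 0.009632474)
= 0.009632474 / 1.009632474
= 0.0095

0.0095


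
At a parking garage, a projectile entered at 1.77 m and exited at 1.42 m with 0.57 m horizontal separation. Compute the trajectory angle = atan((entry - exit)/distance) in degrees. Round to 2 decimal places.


Bullet trajectory angle:
Height difference = 1.77 - 1.42 = 0.35 m
angle = atan(0.35 / 0.57)
angle = atan(0.614035)
angle = 31.55 degrees

31.55


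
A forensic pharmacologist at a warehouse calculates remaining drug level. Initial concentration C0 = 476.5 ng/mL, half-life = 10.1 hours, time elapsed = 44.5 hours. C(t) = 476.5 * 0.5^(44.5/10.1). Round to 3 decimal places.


Drug concentration decay:
Number of half-lives = t / t_half = 44.5 / 10.1 = 4.405941
Decay factor = 0.5^4.405941 = 0.04717149
C(t) = 476.5 * 0.04717149 = 22.477 ng/mL

22.477


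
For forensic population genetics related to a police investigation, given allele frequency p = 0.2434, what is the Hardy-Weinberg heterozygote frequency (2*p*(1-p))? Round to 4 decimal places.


Hardy-Weinberg heterozygote frequency:
q = 1 - p = 1 - 0.2434 = 0.7566
2pq = 2 * 0.2434 * 0.7566 = 0.3683

0.3683


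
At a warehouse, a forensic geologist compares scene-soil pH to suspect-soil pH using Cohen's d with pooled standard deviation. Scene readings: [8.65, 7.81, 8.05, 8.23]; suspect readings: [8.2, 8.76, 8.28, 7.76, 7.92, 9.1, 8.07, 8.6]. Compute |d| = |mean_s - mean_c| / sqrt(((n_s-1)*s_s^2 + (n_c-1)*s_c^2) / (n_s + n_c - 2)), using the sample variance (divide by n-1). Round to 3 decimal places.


Pooled-variance Cohen's d for soil pH comparison:
Scene mean = 32.74 / 4 = 8.185
Suspect mean = 66.69 / 8 = 8.33625
Scene sample variance s_s^2 = 0.1257
Suspect sample variance s_c^2 = 0.204341
Pooled variance = ((n_s-1)*s_s^2 + (n_c-1)*s_c^2) / (n_s + n_c - 2) = 0.180749
Pooled SD = sqrt(0.180749) = 0.425146
Mean difference = -0.15125
|d| = |-0.15125| / 0.425146 = 0.356

0.356


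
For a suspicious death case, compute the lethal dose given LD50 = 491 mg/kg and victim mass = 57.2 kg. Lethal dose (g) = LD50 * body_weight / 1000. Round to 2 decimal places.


Lethal dose calculation:
Lethal dose = LD50 * body_weight / 1000
= 491 * 57.2 / 1000
= 28085.2 / 1000
= 28.09 g

28.09


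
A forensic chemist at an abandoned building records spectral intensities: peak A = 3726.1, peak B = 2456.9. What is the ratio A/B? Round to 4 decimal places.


Spectral peak ratio:
Peak A = 3726.1 counts
Peak B = 2456.9 counts
Ratio = 3726.1 / 2456.9 = 1.5166

1.5166


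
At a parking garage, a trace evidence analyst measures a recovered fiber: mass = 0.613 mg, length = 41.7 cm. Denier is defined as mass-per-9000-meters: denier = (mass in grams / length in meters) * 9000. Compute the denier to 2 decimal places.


Denier calculation:
Mass in grams = 0.613 mg / 1000 = 0.000613 g
Length in meters = 41.7 cm / 100 = 0.417 m
Linear density = mass / length = 0.000613 / 0.417 = 0.00147002 g/m
Denier = (g/m) * 9000 = 0.00147002 * 9000 = 13.23

13.23


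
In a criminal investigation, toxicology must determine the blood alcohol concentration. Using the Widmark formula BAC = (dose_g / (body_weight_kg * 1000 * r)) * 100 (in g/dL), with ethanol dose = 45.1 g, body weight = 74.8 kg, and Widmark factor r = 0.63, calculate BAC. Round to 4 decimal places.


Applying the Widmark formula:
BAC = (dose_g / (body_wt * 1000 * r)) * 100
Denominator = 74.8 * 1000 * 0.63 = 47124
BAC = (45.1 / 47124) * 100
BAC = 0.0957 g/dL

0.0957


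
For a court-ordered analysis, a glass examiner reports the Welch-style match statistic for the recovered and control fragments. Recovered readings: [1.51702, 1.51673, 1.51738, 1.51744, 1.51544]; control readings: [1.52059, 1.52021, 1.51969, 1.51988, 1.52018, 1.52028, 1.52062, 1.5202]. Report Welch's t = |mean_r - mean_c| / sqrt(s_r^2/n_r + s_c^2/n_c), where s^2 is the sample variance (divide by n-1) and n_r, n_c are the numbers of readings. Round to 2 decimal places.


Welch's t-criterion for glass RI comparison:
Recovered mean = sum / n_r = 7.58401 / 5 = 1.516802
Control mean = sum / n_c = 12.16165 / 8 = 1.5202062
Recovered sample variance s_r^2 = 6.6222e-07
Control sample variance s_c^2 = 9.96554e-08
Welch SE (unpooled) = sqrt(s_r^2/n_r + s_c^2/n_c) = sqrt(1.32444e-07 + 1.24569e-08) = sqrt(1.44901e-07) = 0.000380659
|mean_r - mean_c| = 0.00340425
t = 0.00340425 / 0.000380659 = 8.94

8.94


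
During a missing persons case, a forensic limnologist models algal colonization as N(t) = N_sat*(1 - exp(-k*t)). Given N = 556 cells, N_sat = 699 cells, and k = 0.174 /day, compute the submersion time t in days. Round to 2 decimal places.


PMSI from diatom colonization curve:
N / N_sat = 556 / 699 = 0.795422
1 - N/N_sat = 0.204578
ln(1 - N/N_sat) = -1.586806
t = -ln(1 - N/N_sat) / k = -(-1.586806) / 0.174 = 9.12 days

9.12


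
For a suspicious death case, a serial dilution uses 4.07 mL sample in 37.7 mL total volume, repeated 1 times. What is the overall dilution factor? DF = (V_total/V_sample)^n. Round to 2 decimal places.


Dilution factor calculation:
Single dilution = V_total / V_sample = 37.7 / 4.07 ≈ 9.262899
Number of dilutions = 1
Total DF = (37.7 / 4.07)^1 (full precision, rounded at the end) = 9.26

9.26


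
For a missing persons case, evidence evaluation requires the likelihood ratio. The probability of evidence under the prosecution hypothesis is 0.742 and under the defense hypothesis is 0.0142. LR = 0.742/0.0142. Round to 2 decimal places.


Likelihood ratio calculation:
LR = P(E|Hp) / P(E|Hd)
LR = 0.742 / 0.0142
LR = 52.25

52.25


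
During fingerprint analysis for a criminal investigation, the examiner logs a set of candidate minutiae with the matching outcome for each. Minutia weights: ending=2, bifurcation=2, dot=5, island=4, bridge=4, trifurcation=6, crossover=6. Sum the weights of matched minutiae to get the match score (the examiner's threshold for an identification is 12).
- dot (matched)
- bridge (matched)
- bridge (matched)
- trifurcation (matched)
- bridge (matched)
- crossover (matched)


Weighted minutiae match score:
  dot: matched, +5 (running total 5)
  bridge: matched, +4 (running total 9)
  bridge: matched, +4 (running total 13)
  trifurcation: matched, +6 (running total 19)
  bridge: matched, +4 (running total 23)
  crossover: matched, +6 (running total 29)
Total score = 29
Threshold = 12; verdict = identification

29


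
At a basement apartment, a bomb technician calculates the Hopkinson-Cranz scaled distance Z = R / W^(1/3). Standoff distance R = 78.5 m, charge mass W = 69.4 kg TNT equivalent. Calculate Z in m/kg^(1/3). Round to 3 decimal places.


Scaled distance calculation:
W^(1/3) = 69.4^(1/3) = 4.109476
Z = R / W^(1/3) = 78.5 / 4.109476
Z = 19.102 m/kg^(1/3)

19.102


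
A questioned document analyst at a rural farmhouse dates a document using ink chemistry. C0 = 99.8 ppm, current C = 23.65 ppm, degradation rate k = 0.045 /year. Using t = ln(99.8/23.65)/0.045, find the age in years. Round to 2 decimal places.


Document age estimation:
C0/C = 99.8 / 23.65 = 4.219873
ln(C0/C) = 1.439805
t = 1.439805 / 0.045 = 32.00 years

32.00


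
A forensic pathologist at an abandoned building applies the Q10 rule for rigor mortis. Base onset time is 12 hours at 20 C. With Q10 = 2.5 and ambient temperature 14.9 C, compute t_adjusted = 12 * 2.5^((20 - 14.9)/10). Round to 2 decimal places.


Rigor mortis time adjustment:
Exponent = (T_ref - T_actual) / 10 = (20 - 14.9) / 10 = 0.51
Q10 factor = 2.5^0.51 = 1.59569
t_adjusted = 12 * 1.59569 = 19.15 hours

19.15


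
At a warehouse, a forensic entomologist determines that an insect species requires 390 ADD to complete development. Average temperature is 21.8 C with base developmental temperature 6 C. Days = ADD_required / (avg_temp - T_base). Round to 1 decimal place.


Insect development time:
Effective temperature = avg_temp - T_base = 21.8 - 6 = 15.8 C
Days = ADD / effective_temp = 390 / 15.8 = 24.7 days

24.7


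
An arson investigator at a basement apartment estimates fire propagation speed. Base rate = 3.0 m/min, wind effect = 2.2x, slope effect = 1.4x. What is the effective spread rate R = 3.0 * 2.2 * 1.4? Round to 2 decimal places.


Fire spread rate calculation:
R = R0 * wind_factor * slope_factor
= 3.0 * 2.2 * 1.4
= 6.6 * 1.4
= 9.24 m/min

9.24


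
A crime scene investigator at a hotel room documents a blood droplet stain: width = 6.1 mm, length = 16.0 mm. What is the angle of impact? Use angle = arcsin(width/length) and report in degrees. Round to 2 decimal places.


Blood spatter impact angle calculation:
width / length = 6.1 / 16.0 = 0.38125
angle = arcsin(0.38125)
angle = 22.41 degrees

22.41


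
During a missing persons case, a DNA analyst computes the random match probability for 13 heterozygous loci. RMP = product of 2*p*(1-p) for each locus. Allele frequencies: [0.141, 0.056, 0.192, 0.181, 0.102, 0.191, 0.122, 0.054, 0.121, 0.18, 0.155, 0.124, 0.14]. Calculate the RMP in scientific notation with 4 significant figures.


Computing RMP for 13 loci:
Locus 1: 2 * 0.141 * 0.859 = 0.242238
Locus 2: 2 * 0.056 * 0.944 = 0.105728
Locus 3: 2 * 0.192 * 0.808 = 0.310272
Locus 4: 2 * 0.181 * 0.819 = 0.296478
Locus 5: 2 * 0.102 * 0.898 = 0.183192
Locus 6: 2 * 0.191 * 0.809 = 0.309038
Locus 7: 2 * 0.122 * 0.878 = 0.214232
Locus 8: 2 * 0.054 * 0.946 = 0.102168
Locus 9: 2 * 0.121 * 0.879 = 0.212718
Locus 10: 2 * 0.18 * 0.82 = 0.2952
Locus 11: 2 * 0.155 * 0.845 = 0.26195
Locus 12: 2 * 0.124 * 0.876 = 0.217248
Locus 13: 2 * 0.14 * 0.86 = 0.2408
RMP = 2.512e-09

2.512e-09


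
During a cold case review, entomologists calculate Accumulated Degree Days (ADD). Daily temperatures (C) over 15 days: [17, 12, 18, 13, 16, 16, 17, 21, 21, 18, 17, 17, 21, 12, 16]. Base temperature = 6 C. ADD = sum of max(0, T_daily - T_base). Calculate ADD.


Computing ADD day by day:
Day 1: max(0, 17 - 6) = 11
Day 2: max(0, 12 - 6) = 6
Day 3: max(0, 18 - 6) = 12
Day 4: max(0, 13 - 6) = 7
Day 5: max(0, 16 - 6) = 10
Day 6: max(0, 16 - 6) = 10
Day 7: max(0, 17 - 6) = 11
Day 8: max(0, 21 - 6) = 15
Day 9: max(0, 21 - 6) = 15
Day 10: max(0, 18 - 6) = 12
Day 11: max(0, 17 - 6) = 11
Day 12: max(0, 17 - 6) = 11
Day 13: max(0, 21 - 6) = 15
Day 14: max(0, 12 - 6) = 6
Day 15: max(0, 16 - 6) = 10
Total ADD = 162

162


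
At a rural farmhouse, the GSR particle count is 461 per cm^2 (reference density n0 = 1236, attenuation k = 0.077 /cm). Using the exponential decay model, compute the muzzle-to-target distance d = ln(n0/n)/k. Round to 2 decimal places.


GSR distance calculation:
n0/n = 1236 / 461 = 2.681128
ln(n0/n) = 0.986238
d = 0.986238 / 0.077 = 12.81 cm

12.81


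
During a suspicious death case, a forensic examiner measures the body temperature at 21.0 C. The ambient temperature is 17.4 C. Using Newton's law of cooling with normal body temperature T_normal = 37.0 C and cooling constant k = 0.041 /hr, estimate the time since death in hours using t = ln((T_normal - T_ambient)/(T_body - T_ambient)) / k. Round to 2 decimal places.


Using Newton's law of cooling:
t = ln((T_normal - T_ambient) / (T_body - T_ambient)) / k
T_normal - T_ambient = 19.6
T_body - T_ambient = 3.6
Ratio = 5.444444
ln(ratio) = 1.694596
t = 1.694596 / 0.041 = 41.33 hours

41.33


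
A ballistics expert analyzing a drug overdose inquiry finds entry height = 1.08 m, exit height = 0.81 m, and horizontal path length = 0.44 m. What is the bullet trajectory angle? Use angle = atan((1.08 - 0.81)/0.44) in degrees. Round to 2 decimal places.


Bullet trajectory angle:
Height difference = 1.08 - 0.81 = 0.27 m
angle = atan(0.27 / 0.44)
angle = atan(0.613636)
angle = 31.53 degrees

31.53


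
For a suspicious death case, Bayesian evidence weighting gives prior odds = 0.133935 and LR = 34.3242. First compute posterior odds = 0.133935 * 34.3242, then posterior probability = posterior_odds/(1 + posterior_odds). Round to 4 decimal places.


Bayesian evidence evaluation:
Posterior odds = prior_odds * LR = 0.133935 * 34.3242 = 4.597212
Posterior probability = posterior_odds / (1 + posterior_odds)
= 4.597212 / (1 + 4.597212)
= 4.597212 / 5.597212
= 0.8213

0.8213


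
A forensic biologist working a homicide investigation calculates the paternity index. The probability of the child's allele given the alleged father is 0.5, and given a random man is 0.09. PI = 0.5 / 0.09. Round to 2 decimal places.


Paternity Index calculation:
PI = P(allele|father) / P(allele|random)
PI = 0.5 / 0.09
PI = 5.56

5.56


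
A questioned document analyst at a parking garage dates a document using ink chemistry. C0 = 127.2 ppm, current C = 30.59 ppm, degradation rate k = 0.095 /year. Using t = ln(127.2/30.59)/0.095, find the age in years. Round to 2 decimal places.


Document age estimation:
C0/C = 127.2 / 30.59 = 4.158222
ln(C0/C) = 1.425088
t = 1.425088 / 0.095 = 15.00 years

15.00


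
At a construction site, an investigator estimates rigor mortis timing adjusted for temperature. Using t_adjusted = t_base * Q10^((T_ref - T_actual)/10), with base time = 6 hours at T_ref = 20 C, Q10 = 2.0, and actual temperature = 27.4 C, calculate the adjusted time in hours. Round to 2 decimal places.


Rigor mortis time adjustment:
Exponent = (T_ref - T_actual) / 10 = (20 - 27.4) / 10 = -0.74
Q10 factor = 2.0^-0.74 = 0.59874
t_adjusted = 6 * 0.59874 = 3.59 hours

3.59


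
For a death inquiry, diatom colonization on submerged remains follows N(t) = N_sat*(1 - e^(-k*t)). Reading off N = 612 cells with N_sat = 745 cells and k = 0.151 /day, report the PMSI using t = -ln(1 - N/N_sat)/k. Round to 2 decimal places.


PMSI from diatom colonization curve:
N / N_sat = 612 / 745 = 0.821477
1 - N/N_sat = 0.178523
ln(1 - N/N_sat) = -1.723038
t = -ln(1 - N/N_sat) / k = -(-1.723038) / 0.151 = 11.41 days

11.41


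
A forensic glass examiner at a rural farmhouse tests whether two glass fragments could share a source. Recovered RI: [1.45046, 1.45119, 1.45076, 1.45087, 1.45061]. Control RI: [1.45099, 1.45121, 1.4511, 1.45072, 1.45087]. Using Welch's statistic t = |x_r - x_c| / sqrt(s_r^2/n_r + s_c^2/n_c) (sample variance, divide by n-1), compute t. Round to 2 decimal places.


Welch's t-criterion for glass RI comparison:
Recovered mean = sum / n_r = 7.25389 / 5 = 1.450778
Control mean = sum / n_c = 7.25489 / 5 = 1.450978
Recovered sample variance s_r^2 = 7.697e-08
Control sample variance s_c^2 = 3.677e-08
Welch SE (unpooled) = sqrt(s_r^2/n_r + s_c^2/n_c) = sqrt(1.5394e-08 + 7.354e-09) = sqrt(2.2748e-08) = 0.000150824
|mean_r - mean_c| = 0.0002
t = 0.0002 / 0.000150824 = 1.33

1.33


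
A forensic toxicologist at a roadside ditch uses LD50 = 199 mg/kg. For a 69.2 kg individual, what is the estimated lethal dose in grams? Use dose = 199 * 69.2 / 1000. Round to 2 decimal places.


Lethal dose calculation:
Lethal dose = LD50 * body_weight / 1000
= 199 * 69.2 / 1000
= 13770.8 / 1000
= 13.77 g

13.77


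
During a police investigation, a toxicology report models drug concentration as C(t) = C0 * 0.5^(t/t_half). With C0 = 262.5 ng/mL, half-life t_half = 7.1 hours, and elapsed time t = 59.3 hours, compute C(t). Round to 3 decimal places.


Drug concentration decay:
Number of half-lives = t / t_half = 59.3 / 7.1 = 8.352113
Decay factor = 0.5^8.352113 = 0.0030603
C(t) = 262.5 * 0.0030603 = 0.803 ng/mL

0.803


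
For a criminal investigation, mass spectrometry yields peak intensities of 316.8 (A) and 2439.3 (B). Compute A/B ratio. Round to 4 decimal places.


Spectral peak ratio:
Peak A = 316.8 counts
Peak B = 2439.3 counts
Ratio = 316.8 / 2439.3 = 0.1299

0.1299


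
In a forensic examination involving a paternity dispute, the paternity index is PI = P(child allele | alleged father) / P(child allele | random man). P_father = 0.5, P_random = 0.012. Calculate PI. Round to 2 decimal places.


Paternity Index calculation:
PI = P(allele|father) / P(allele|random)
PI = 0.5 / 0.012
PI = 41.67

41.67


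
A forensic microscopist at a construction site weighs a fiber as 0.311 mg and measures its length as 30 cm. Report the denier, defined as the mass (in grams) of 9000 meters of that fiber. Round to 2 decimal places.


Denier calculation:
Mass in grams = 0.311 mg / 1000 = 0.000311 g
Length in meters = 30 cm / 100 = 0.3 m
Linear density = mass / length = 0.000311 / 0.3 = 0.00103667 g/m
Denier = (g/m) * 9000 = 0.00103667 * 9000 = 9.33

9.33


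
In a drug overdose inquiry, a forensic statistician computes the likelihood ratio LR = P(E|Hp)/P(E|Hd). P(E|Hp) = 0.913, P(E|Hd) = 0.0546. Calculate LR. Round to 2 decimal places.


Likelihood ratio calculation:
LR = P(E|Hp) / P(E|Hd)
LR = 0.913 / 0.0546
LR = 16.72

16.72


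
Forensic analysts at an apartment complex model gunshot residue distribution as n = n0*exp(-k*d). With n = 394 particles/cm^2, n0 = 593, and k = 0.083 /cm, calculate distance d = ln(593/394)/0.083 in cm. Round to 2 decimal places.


GSR distance calculation:
n0/n = 593 / 394 = 1.505076
ln(n0/n) = 0.408843
d = 0.408843 / 0.083 = 4.93 cm

4.93


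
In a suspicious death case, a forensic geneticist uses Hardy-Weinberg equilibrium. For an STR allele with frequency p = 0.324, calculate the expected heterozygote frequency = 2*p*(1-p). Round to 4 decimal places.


Hardy-Weinberg heterozygote frequency:
q = 1 - p = 1 - 0.324 = 0.676
2pq = 2 * 0.324 * 0.676 = 0.4380

0.4380


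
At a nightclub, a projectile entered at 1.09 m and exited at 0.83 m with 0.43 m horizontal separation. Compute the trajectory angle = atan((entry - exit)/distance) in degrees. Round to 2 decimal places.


Bullet trajectory angle:
Height difference = 1.09 - 0.83 = 0.26 m
angle = atan(0.26 / 0.43)
angle = atan(0.604651)
angle = 31.16 degrees

31.16


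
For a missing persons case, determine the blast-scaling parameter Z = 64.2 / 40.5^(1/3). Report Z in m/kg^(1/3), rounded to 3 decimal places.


Scaled distance calculation:
W^(1/3) = 40.5^(1/3) = 3.434143
Z = R / W^(1/3) = 64.2 / 3.434143
Z = 18.695 m/kg^(1/3)

18.695


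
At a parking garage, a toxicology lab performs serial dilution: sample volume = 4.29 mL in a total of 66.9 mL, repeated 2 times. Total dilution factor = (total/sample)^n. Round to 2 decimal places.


Dilution factor calculation:
Single dilution = V_total / V_sample = 66.9 / 4.29 ≈ 15.594406
Number of dilutions = 2
Total DF = (66.9 / 4.29)^2 (full precision, rounded at the end) = 243.19

243.19


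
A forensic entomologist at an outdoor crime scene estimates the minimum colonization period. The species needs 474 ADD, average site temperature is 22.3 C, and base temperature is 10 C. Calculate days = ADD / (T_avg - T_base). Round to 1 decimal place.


Insect development time:
Effective temperature = avg_temp - T_base = 22.3 - 10 = 12.3 C
Days = ADD / effective_temp = 474 / 12.3 = 38.5 days

38.5


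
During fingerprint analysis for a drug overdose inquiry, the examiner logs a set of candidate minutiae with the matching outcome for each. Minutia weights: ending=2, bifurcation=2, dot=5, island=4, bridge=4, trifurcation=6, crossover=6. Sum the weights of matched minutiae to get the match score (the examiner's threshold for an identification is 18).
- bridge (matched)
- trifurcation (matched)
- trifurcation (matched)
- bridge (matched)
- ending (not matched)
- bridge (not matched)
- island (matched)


Weighted minutiae match score:
  bridge: matched, +4 (running total 4)
  trifurcation: matched, +6 (running total 10)
  trifurcation: matched, +6 (running total 16)
  bridge: matched, +4 (running total 20)
  ending: not matched, +0
  bridge: not matched, +0
  island: matched, +4 (running total 24)
Total score = 24
Threshold = 18; verdict = identification

24


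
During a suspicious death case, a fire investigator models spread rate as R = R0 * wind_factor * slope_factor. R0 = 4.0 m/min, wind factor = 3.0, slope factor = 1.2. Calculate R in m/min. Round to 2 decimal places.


Fire spread rate calculation:
R = R0 * wind_factor * slope_factor
= 4.0 * 3.0 * 1.2
= 12 * 1.2
= 14.40 m/min

14.40


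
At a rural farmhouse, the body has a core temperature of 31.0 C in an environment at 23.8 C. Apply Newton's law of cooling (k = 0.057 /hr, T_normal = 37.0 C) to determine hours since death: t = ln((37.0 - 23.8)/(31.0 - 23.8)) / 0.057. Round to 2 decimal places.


Using Newton's law of cooling:
t = ln((T_normal - T_ambient) / (T_body - T_ambient)) / k
T_normal - T_ambient = 13.2
T_body - T_ambient = 7.2
Ratio = 1.833333
ln(ratio) = 0.606136
t = 0.606136 / 0.057 = 10.63 hours

10.63


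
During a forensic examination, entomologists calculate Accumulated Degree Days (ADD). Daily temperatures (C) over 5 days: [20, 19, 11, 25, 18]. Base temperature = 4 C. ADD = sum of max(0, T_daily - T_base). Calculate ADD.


Computing ADD day by day:
Day 1: max(0, 20 - 4) = 16
Day 2: max(0, 19 - 4) = 15
Day 3: max(0, 11 - 4) = 7
Day 4: max(0, 25 - 4) = 21
Day 5: max(0, 18 - 4) = 14
Total ADD = 73

73


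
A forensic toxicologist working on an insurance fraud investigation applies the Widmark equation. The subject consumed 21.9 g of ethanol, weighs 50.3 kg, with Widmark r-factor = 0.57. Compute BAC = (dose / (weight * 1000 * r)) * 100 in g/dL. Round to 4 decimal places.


Applying the Widmark formula:
BAC = (dose_g / (body_wt * 1000 * r)) * 100
Denominator = 50.3 * 1000 * 0.57 = 28671
BAC = (21.9 / 28671) * 100
BAC = 0.0764 g/dL

0.0764


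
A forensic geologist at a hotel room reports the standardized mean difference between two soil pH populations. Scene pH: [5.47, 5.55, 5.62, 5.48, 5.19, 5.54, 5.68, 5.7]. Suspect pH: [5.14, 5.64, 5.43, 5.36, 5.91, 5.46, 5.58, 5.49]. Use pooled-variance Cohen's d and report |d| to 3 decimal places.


Pooled-variance Cohen's d for soil pH comparison:
Scene mean = 44.23 / 8 = 5.52875
Suspect mean = 44.01 / 8 = 5.50125
Scene sample variance s_s^2 = 0.025955
Suspect sample variance s_c^2 = 0.049984
Pooled variance = ((n_s-1)*s_s^2 + (n_c-1)*s_c^2) / (n_s + n_c - 2) = 0.03797
Pooled SD = sqrt(0.03797) = 0.194859
Mean difference = 0.0275
|d| = |0.0275| / 0.194859 = 0.141

0.141


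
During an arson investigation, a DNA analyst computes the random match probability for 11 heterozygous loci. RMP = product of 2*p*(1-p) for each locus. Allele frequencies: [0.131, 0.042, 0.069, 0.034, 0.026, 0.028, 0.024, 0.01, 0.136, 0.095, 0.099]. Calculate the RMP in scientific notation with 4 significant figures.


Computing RMP for 11 loci:
Locus 1: 2 * 0.131 * 0.869 = 0.227678
Locus 2: 2 * 0.042 * 0.958 = 0.080472
Locus 3: 2 * 0.069 * 0.931 = 0.128478
Locus 4: 2 * 0.034 * 0.966 = 0.065688
Locus 5: 2 * 0.026 * 0.974 = 0.050648
Locus 6: 2 * 0.028 * 0.972 = 0.054432
Locus 7: 2 * 0.024 * 0.976 = 0.046848
Locus 8: 2 * 0.01 * 0.99 = 0.0198
Locus 9: 2 * 0.136 * 0.864 = 0.235008
Locus 10: 2 * 0.095 * 0.905 = 0.17195
Locus 11: 2 * 0.099 * 0.901 = 0.178398
RMP = 2.851e-12

2.851e-12


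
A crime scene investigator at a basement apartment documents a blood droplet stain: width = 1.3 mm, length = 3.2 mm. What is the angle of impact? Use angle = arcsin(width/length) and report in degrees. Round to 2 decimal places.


Blood spatter impact angle calculation:
width / length = 1.3 / 3.2 = 0.40625
angle = arcsin(0.40625)
angle = 23.97 degrees

23.97


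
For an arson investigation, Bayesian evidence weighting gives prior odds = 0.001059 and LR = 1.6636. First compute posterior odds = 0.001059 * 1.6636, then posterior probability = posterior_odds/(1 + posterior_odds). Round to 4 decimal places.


Bayesian evidence evaluation:
Posterior odds = prior_odds * LR = 0.001059 * 1.6636 = 0.001761752
Posterior probability = posterior_odds / (1 + posterior_odds)
= 0.001761752 / (1 + 0.001761752)
= 0.001761752 / 1.001761752
= 0.0018

0.0018


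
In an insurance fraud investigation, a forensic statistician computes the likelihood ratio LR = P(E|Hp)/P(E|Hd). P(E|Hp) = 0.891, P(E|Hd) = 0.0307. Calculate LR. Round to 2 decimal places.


Likelihood ratio calculation:
LR = P(E|Hp) / P(E|Hd)
LR = 0.891 / 0.0307
LR = 29.02

29.02


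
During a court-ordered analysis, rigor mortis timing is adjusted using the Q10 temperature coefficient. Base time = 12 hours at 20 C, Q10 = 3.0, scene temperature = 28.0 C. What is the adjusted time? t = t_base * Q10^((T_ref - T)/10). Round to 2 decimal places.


Rigor mortis time adjustment:
Exponent = (T_ref - T_actual) / 10 = (20 - 28.0) / 10 = -0.8
Q10 factor = 3.0^-0.8 = 0.41524
t_adjusted = 12 * 0.41524 = 4.98 hours

4.98


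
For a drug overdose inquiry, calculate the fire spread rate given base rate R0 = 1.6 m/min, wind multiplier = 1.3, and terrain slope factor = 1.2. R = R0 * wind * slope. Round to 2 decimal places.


Fire spread rate calculation:
R = R0 * wind_factor * slope_factor
= 1.6 * 1.3 * 1.2
= 2.08 * 1.2
= 2.50 m/min

2.50


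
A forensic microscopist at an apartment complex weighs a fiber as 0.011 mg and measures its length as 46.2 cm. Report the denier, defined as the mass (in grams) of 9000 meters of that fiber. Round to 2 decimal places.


Denier calculation:
Mass in grams = 0.011 mg / 1000 = 0.000011 g
Length in meters = 46.2 cm / 100 = 0.462 m
Linear density = mass / length = 0.000011 / 0.462 = 0.00002381 g/m
Denier = (g/m) * 9000 = 0.00002381 * 9000 = 0.21

0.21


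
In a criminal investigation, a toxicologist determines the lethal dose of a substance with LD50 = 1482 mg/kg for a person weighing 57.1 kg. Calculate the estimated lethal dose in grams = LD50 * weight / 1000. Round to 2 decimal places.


Lethal dose calculation:
Lethal dose = LD50 * body_weight / 1000
= 1482 * 57.1 / 1000
= 84622.2 / 1000
= 84.62 g

84.62


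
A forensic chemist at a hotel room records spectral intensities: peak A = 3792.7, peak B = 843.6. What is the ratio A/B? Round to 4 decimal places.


Spectral peak ratio:
Peak A = 3792.7 counts
Peak B = 843.6 counts
Ratio = 3792.7 / 843.6 = 4.4959

4.4959


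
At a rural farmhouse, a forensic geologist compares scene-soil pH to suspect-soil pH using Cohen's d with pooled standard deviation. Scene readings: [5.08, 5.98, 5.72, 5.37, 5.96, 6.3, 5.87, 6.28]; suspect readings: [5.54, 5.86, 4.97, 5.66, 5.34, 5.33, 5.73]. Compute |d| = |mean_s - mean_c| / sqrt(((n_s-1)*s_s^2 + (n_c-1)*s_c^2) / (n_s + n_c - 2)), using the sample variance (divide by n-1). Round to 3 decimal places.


Pooled-variance Cohen's d for soil pH comparison:
Scene mean = 46.56 / 8 = 5.82
Suspect mean = 38.43 / 7 = 5.49
Scene sample variance s_s^2 = 0.178543
Suspect sample variance s_c^2 = 0.090733
Pooled variance = ((n_s-1)*s_s^2 + (n_c-1)*s_c^2) / (n_s + n_c - 2) = 0.138015
Pooled SD = sqrt(0.138015) = 0.371504
Mean difference = 0.33
|d| = |0.33| / 0.371504 = 0.888

0.888


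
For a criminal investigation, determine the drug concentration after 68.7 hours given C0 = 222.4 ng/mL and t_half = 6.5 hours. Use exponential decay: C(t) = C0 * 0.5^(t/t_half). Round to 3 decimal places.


Drug concentration decay:
Number of half-lives = t / t_half = 68.7 / 6.5 = 10.569231
Decay factor = 0.5^10.569231 = 0.00065818
C(t) = 222.4 * 0.00065818 = 0.146 ng/mL

0.146


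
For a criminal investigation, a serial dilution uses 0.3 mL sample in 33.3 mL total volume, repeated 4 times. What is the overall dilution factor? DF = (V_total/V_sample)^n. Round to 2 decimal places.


Dilution factor calculation:
Single dilution = V_total / V_sample = 33.3 / 0.3 ≈ 111
Number of dilutions = 4
Total DF = (33.3 / 0.3)^4 (full precision, rounded at the end) = 151807041.00

151807041.00
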